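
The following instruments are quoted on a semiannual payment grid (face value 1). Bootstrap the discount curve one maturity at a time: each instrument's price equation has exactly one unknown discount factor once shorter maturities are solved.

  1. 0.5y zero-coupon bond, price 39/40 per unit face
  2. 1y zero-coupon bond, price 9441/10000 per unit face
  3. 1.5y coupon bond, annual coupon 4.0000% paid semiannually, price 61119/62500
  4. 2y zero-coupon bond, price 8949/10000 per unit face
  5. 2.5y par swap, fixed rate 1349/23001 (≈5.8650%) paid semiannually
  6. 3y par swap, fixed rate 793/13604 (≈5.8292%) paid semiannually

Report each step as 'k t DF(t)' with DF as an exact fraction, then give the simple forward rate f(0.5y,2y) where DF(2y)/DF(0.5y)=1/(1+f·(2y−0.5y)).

1 1/2 39/40
2 1 9441/10000
3 3/2 9211/10000
4 2 8949/10000
5 5/2 8651/10000
6 3 4207/5000
f(0.5y,2y) = ((39/40)/(8949/10000) − 1)/(3/2) = 178/2983 ≈ 5.9671%

step 1 [0.5y] zero: DF = P = 39/40 ≈ 0.975000
step 2 [1y] zero: DF = P = 9441/10000 ≈ 0.944100
step 3 [1.5y] bond c/2=1/50: DF=(61119/62500 − 1/50·(0.975000+0.944100))/(1+1/50) = 9211/10000 ≈ 0.921100
step 4 [2y] zero: DF = P = 8949/10000 ≈ 0.894900
step 5 [2.5y] swap r/2=1349/46002: DF=(1 − 1349/46002·(0.975000+0.944100+0.921100+0.894900))/(1+1349/46002) = 8651/10000 ≈ 0.865100
step 6 [3y] swap r/2=793/27208: DF=(1 − 793/27208·(0.975000+0.944100+0.921100+0.894900+0.865100))/(1+793/27208) = 4207/5000 ≈ 0.841400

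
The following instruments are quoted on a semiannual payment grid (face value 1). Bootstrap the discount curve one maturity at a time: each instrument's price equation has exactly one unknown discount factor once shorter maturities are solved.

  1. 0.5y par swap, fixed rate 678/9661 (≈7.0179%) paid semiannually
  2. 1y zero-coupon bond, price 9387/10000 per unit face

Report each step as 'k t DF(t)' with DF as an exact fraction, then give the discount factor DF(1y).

1 1/2 9661/10000
2 1 9387/10000
DF(1y) = 9387/10000 ≈ 0.938700

step 1 [0.5y] swap r/2=339/9661: DF=(1 − 339/9661·(0))/(1+339/9661) = 9661/10000 ≈ 0.966100
step 2 [1y] zero: DF = P = 9387/10000 ≈ 0.938700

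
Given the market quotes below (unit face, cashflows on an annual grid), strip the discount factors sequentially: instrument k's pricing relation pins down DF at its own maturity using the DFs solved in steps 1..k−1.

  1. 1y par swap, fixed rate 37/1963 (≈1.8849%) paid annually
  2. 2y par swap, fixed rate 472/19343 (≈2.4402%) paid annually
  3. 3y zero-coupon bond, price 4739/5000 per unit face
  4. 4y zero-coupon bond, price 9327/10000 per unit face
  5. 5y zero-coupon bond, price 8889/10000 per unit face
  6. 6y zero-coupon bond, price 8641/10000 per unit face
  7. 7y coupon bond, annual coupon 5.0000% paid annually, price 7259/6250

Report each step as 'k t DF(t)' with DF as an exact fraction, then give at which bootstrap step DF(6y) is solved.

step 1 [1y] swap r/1=37/1963: DF=(1 − 37/1963·(0))/(1+37/1963) = 1963/2000 ≈ 0.981500
step 2 [2y] swap r/1=472/19343: DF=(1 − 472/19343·(0.981500))/(1+472/19343) = 1191/1250 ≈ 0.952800
step 3 [3y] zero: DF = P = 4739/5000 ≈ 0.947800
step 4 [4y] zero: DF = P = 9327/10000 ≈ 0.932700
step 5 [5y] zero: DF = P = 8889/10000 ≈ 0.888900
step 6 [6y] zero: DF = P = 8641/10000 ≈ 0.864100
step 7 [7y] bond c/1=1/20: DF=(7259/6250 − 1/20·(0.981500+0.952800+0.947800+0.932700+0.888900+0.864100))/(1+1/20) = 841/1000 ≈ 0.841000

1 1 1963/2000
2 2 1191/1250
3 3 4739/5000
4 4 9327/10000
5 5 8889/10000
6 6 8641/10000
7 7 841/1000
DF(6y) is solved at step 6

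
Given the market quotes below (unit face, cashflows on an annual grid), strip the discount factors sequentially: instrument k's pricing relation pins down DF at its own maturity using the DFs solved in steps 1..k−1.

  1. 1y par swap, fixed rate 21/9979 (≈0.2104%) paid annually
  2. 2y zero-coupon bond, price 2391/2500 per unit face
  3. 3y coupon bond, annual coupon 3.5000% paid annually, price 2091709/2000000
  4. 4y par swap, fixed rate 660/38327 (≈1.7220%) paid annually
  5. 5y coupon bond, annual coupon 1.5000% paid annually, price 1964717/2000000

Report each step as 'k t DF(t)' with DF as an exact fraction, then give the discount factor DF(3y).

1 1 9979/10000
2 2 2391/2500
3 3 2361/2500
4 4 467/500
5 5 1139/1250
DF(3y) = 2361/2500 ≈ 0.944400

step 1 [1y] swap r/1=21/9979: DF=(1 − 21/9979·(0))/(1+21/9979) = 9979/10000 ≈ 0.997900
step 2 [2y] zero: DF = P = 2391/2500 ≈ 0.956400
step 3 [3y] bond c/1=7/200: DF=(2091709/2000000 − 7/200·(0.997900+0.956400))/(1+7/200) = 2361/2500 ≈ 0.944400
step 4 [4y] swap r/1=660/38327: DF=(1 − 660/38327·(0.997900+0.956400+0.944400))/(1+660/38327) = 467/500 ≈ 0.934000
step 5 [5y] bond c/1=3/200: DF=(1964717/2000000 − 3/200·(0.997900+0.956400+0.944400+0.934000))/(1+3/200) = 1139/1250 ≈ 0.911200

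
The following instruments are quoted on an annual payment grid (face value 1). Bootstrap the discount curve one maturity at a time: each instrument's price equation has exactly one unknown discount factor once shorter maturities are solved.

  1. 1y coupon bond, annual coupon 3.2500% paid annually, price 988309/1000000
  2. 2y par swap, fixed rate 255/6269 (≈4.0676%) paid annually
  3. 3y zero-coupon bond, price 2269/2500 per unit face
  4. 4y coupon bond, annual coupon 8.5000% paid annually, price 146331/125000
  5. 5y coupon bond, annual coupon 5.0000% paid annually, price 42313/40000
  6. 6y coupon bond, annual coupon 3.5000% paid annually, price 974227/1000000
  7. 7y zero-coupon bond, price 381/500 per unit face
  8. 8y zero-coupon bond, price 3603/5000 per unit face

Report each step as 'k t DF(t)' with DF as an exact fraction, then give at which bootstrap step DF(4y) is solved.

1 1 2393/2500
2 2 1847/2000
3 3 2269/2500
4 4 1721/2000
5 5 8337/10000
6 6 7897/10000
7 7 381/500
8 8 3603/5000
DF(4y) is solved at step 4

step 1 [1y] bond c/1=13/400: DF=(988309/1000000 − 13/400·(0))/(1+13/400) = 2393/2500 ≈ 0.957200
step 2 [2y] swap r/1=255/6269: DF=(1 − 255/6269·(0.957200))/(1+255/6269) = 1847/2000 ≈ 0.923500
step 3 [3y] zero: DF = P = 2269/2500 ≈ 0.907600
step 4 [4y] bond c/1=17/200: DF=(146331/125000 − 17/200·(0.957200+0.923500+0.907600))/(1+17/200) = 1721/2000 ≈ 0.860500
step 5 [5y] bond c/1=1/20: DF=(42313/40000 − 1/20·(0.957200+0.923500+0.907600+0.860500))/(1+1/20) = 8337/10000 ≈ 0.833700
step 6 [6y] bond c/1=7/200: DF=(974227/1000000 − 7/200·(0.957200+0.923500+0.907600+0.860500+0.833700))/(1+7/200) = 7897/10000 ≈ 0.789700
step 7 [7y] zero: DF = P = 381/500 ≈ 0.762000
step 8 [8y] zero: DF = P = 3603/5000 ≈ 0.720600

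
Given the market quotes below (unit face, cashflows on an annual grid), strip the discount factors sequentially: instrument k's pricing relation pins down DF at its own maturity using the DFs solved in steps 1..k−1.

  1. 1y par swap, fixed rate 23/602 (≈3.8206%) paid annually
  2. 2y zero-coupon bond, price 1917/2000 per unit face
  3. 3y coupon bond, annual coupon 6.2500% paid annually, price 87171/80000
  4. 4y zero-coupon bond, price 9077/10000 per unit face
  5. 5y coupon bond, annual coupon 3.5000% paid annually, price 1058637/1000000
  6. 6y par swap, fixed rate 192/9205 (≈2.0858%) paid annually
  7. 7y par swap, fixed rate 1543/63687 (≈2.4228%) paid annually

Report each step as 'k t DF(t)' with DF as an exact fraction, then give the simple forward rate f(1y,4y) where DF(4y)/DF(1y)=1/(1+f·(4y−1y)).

step 1 [1y] swap r/1=23/602: DF=(1 − 23/602·(0))/(1+23/602) = 602/625 ≈ 0.963200
step 2 [2y] zero: DF = P = 1917/2000 ≈ 0.958500
step 3 [3y] bond c/1=1/16: DF=(87171/80000 − 1/16·(0.963200+0.958500))/(1+1/16) = 73/80 ≈ 0.912500
step 4 [4y] zero: DF = P = 9077/10000 ≈ 0.907700
step 5 [5y] bond c/1=7/200: DF=(1058637/1000000 − 7/200·(0.963200+0.958500+0.912500+0.907700))/(1+7/200) = 8963/10000 ≈ 0.896300
step 6 [6y] swap r/1=192/9205: DF=(1 − 192/9205·(0.963200+0.958500+0.912500+0.907700+0.896300))/(1+192/9205) = 553/625 ≈ 0.884800
step 7 [7y] swap r/1=1543/63687: DF=(1 − 1543/63687·(0.963200+0.958500+0.912500+0.907700+0.896300+0.884800))/(1+1543/63687) = 8457/10000 ≈ 0.845700

1 1 602/625
2 2 1917/2000
3 3 73/80
4 4 9077/10000
5 5 8963/10000
6 6 553/625
7 7 8457/10000
f(1y,4y) = ((602/625)/(9077/10000) − 1)/(3) = 185/9077 ≈ 2.0381%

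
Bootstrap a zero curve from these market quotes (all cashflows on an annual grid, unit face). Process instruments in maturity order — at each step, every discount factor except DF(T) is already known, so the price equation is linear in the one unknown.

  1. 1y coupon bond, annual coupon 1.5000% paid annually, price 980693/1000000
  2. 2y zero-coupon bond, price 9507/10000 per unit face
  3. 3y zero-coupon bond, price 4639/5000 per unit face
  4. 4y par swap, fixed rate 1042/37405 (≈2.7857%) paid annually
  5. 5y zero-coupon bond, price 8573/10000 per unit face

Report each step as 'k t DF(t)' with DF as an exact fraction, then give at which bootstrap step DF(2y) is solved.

1 1 4831/5000
2 2 9507/10000
3 3 4639/5000
4 4 4479/5000
5 5 8573/10000
DF(2y) is solved at step 2

step 1 [1y] bond c/1=3/200: DF=(980693/1000000 − 3/200·(0))/(1+3/200) = 4831/5000 ≈ 0.966200
step 2 [2y] zero: DF = P = 9507/10000 ≈ 0.950700
step 3 [3y] zero: DF = P = 4639/5000 ≈ 0.927800
step 4 [4y] swap r/1=1042/37405: DF=(1 − 1042/37405·(0.966200+0.950700+0.927800))/(1+1042/37405) = 4479/5000 ≈ 0.895800
step 5 [5y] zero: DF = P = 8573/10000 ≈ 0.857300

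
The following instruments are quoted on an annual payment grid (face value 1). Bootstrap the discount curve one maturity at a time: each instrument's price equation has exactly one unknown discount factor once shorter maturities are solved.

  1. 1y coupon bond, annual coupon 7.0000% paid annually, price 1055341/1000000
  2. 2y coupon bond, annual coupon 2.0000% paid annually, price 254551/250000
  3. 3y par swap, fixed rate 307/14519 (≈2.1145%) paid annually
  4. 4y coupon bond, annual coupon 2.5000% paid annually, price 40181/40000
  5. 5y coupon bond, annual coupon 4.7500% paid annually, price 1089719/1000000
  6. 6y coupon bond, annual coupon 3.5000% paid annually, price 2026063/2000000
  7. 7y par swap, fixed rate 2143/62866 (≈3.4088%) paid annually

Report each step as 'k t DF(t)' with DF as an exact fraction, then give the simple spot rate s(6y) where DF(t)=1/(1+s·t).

1 1 9863/10000
2 2 9789/10000
3 3 4693/5000
4 4 2273/2500
5 5 4337/5000
6 6 1641/2000
7 7 7857/10000
s(6y) = (1/(1641/2000) − 1)/(6) = 359/9846 ≈ 3.6462%

step 1 [1y] bond c/1=7/100: DF=(1055341/1000000 − 7/100·(0))/(1+7/100) = 9863/10000 ≈ 0.986300
step 2 [2y] bond c/1=1/50: DF=(254551/250000 − 1/50·(0.986300))/(1+1/50) = 9789/10000 ≈ 0.978900
step 3 [3y] swap r/1=307/14519: DF=(1 − 307/14519·(0.986300+0.978900))/(1+307/14519) = 4693/5000 ≈ 0.938600
step 4 [4y] bond c/1=1/40: DF=(40181/40000 − 1/40·(0.986300+0.978900+0.938600))/(1+1/40) = 2273/2500 ≈ 0.909200
step 5 [5y] bond c/1=19/400: DF=(1089719/1000000 − 19/400·(0.986300+0.978900+0.938600+0.909200))/(1+19/400) = 4337/5000 ≈ 0.867400
step 6 [6y] bond c/1=7/200: DF=(2026063/2000000 − 7/200·(0.986300+0.978900+0.938600+0.909200+0.867400))/(1+7/200) = 1641/2000 ≈ 0.820500
step 7 [7y] swap r/1=2143/62866: DF=(1 − 2143/62866·(0.986300+0.978900+0.938600+0.909200+0.867400+0.820500))/(1+2143/62866) = 7857/10000 ≈ 0.785700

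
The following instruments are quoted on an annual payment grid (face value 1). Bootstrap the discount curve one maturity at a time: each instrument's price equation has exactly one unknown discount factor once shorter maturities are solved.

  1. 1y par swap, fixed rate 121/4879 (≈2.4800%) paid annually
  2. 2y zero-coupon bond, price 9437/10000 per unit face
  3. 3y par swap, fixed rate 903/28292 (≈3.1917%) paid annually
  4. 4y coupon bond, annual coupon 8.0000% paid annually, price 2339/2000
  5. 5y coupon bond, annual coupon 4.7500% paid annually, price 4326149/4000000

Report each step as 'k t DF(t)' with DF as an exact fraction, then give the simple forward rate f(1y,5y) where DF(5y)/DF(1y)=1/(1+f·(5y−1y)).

step 1 [1y] swap r/1=121/4879: DF=(1 − 121/4879·(0))/(1+121/4879) = 4879/5000 ≈ 0.975800
step 2 [2y] zero: DF = P = 9437/10000 ≈ 0.943700
step 3 [3y] swap r/1=903/28292: DF=(1 − 903/28292·(0.975800+0.943700))/(1+903/28292) = 9097/10000 ≈ 0.909700
step 4 [4y] bond c/1=2/25: DF=(2339/2000 − 2/25·(0.975800+0.943700+0.909700))/(1+2/25) = 8733/10000 ≈ 0.873300
step 5 [5y] bond c/1=19/400: DF=(4326149/4000000 − 19/400·(0.975800+0.943700+0.909700+0.873300))/(1+19/400) = 4323/5000 ≈ 0.864600

1 1 4879/5000
2 2 9437/10000
3 3 9097/10000
4 4 8733/10000
5 5 4323/5000
f(1y,5y) = ((4879/5000)/(4323/5000) − 1)/(4) = 139/4323 ≈ 3.2154%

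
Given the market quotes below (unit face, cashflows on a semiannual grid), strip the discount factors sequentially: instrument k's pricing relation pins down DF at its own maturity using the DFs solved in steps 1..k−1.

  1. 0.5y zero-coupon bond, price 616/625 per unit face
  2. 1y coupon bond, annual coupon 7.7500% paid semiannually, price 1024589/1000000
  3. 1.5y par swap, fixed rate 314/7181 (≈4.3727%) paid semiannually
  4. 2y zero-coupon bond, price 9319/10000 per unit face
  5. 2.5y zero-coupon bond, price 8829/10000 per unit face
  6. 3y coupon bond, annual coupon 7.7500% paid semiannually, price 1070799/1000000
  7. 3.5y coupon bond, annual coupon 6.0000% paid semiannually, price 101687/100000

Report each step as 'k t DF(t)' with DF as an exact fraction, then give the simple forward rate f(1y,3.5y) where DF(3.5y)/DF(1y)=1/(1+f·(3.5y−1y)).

1 1/2 616/625
2 1 1187/1250
3 3/2 2343/2500
4 2 9319/10000
5 5/2 8829/10000
6 3 107/125
7 7/2 4129/5000
f(1y,3.5y) = ((1187/1250)/(4129/5000) − 1)/(5/2) = 1238/20645 ≈ 5.9966%

step 1 [0.5y] zero: DF = P = 616/625 ≈ 0.985600
step 2 [1y] bond c/2=31/800: DF=(1024589/1000000 − 31/800·(0.985600))/(1+31/800) = 1187/1250 ≈ 0.949600
step 3 [1.5y] swap r/2=157/7181: DF=(1 − 157/7181·(0.985600+0.949600))/(1+157/7181) = 2343/2500 ≈ 0.937200
step 4 [2y] zero: DF = P = 9319/10000 ≈ 0.931900
step 5 [2.5y] zero: DF = P = 8829/10000 ≈ 0.882900
step 6 [3y] bond c/2=31/800: DF=(1070799/1000000 − 31/800·(0.985600+0.949600+0.937200+0.931900+0.882900))/(1+31/800) = 107/125 ≈ 0.856000
step 7 [3.5y] bond c/2=3/100: DF=(101687/100000 − 3/100·(0.985600+0.949600+0.937200+0.931900+0.882900+0.856000))/(1+3/100) = 4129/5000 ≈ 0.825800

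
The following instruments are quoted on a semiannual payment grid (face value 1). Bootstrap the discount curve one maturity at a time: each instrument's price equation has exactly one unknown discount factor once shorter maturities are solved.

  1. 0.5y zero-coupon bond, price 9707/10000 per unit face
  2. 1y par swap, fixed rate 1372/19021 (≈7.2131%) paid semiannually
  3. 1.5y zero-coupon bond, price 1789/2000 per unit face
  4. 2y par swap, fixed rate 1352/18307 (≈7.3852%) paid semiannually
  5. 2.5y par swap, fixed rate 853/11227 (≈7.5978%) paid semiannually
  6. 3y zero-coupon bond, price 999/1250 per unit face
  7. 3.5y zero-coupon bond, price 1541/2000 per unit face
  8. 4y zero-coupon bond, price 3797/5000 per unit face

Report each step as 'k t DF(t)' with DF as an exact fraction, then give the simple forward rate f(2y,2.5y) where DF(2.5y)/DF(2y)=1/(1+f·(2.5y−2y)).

1 1/2 9707/10000
2 1 4657/5000
3 3/2 1789/2000
4 2 1081/1250
5 5/2 4147/5000
6 3 999/1250
7 7/2 1541/2000
8 4 3797/5000
f(2y,2.5y) = ((1081/1250)/(4147/5000) − 1)/(1/2) = 354/4147 ≈ 8.5363%

step 1 [0.5y] zero: DF = P = 9707/10000 ≈ 0.970700
step 2 [1y] swap r/2=686/19021: DF=(1 − 686/19021·(0.970700))/(1+686/19021) = 4657/5000 ≈ 0.931400
step 3 [1.5y] zero: DF = P = 1789/2000 ≈ 0.894500
step 4 [2y] swap r/2=676/18307: DF=(1 − 676/18307·(0.970700+0.931400+0.894500))/(1+676/18307) = 1081/1250 ≈ 0.864800
step 5 [2.5y] swap r/2=853/22454: DF=(1 − 853/22454·(0.970700+0.931400+0.894500+0.864800))/(1+853/22454) = 4147/5000 ≈ 0.829400
step 6 [3y] zero: DF = P = 999/1250 ≈ 0.799200
step 7 [3.5y] zero: DF = P = 1541/2000 ≈ 0.770500
step 8 [4y] zero: DF = P = 3797/5000 ≈ 0.759400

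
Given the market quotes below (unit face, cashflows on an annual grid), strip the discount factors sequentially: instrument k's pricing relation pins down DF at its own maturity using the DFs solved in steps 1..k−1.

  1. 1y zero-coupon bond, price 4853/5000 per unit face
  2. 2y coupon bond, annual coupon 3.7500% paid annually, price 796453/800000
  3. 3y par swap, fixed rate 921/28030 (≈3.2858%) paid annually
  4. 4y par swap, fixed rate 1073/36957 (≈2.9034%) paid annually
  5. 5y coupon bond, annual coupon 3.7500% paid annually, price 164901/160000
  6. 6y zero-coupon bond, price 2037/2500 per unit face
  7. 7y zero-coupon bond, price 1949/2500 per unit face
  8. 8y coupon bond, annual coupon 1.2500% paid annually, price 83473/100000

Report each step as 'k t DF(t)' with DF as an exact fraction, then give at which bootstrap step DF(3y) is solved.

1 1 4853/5000
2 2 1849/2000
3 3 9079/10000
4 4 8927/10000
5 5 4299/5000
6 6 2037/2500
7 7 1949/2500
8 8 1497/2000
DF(3y) is solved at step 3

step 1 [1y] zero: DF = P = 4853/5000 ≈ 0.970600
step 2 [2y] bond c/1=3/80: DF=(796453/800000 − 3/80·(0.970600))/(1+3/80) = 1849/2000 ≈ 0.924500
step 3 [3y] swap r/1=921/28030: DF=(1 − 921/28030·(0.970600+0.924500))/(1+921/28030) = 9079/10000 ≈ 0.907900
step 4 [4y] swap r/1=1073/36957: DF=(1 − 1073/36957·(0.970600+0.924500+0.907900))/(1+1073/36957) = 8927/10000 ≈ 0.892700
step 5 [5y] bond c/1=3/80: DF=(164901/160000 − 3/80·(0.970600+0.924500+0.907900+0.892700))/(1+3/80) = 4299/5000 ≈ 0.859800
step 6 [6y] zero: DF = P = 2037/2500 ≈ 0.814800
step 7 [7y] zero: DF = P = 1949/2500 ≈ 0.779600
step 8 [8y] bond c/1=1/80: DF=(83473/100000 − 1/80·(0.970600+0.924500+0.907900+0.892700+0.859800+0.814800+0.779600))/(1+1/80) = 1497/2000 ≈ 0.748500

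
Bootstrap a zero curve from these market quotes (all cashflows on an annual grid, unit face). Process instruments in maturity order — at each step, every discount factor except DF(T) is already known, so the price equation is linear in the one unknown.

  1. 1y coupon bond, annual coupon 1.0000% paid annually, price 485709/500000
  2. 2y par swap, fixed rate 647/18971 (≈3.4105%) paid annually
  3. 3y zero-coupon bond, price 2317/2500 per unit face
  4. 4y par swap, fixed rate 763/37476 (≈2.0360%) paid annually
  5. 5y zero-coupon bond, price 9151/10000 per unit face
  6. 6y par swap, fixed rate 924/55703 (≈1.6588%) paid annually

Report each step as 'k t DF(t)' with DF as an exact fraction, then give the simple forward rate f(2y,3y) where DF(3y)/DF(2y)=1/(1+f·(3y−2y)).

step 1 [1y] bond c/1=1/100: DF=(485709/500000 − 1/100·(0))/(1+1/100) = 4809/5000 ≈ 0.961800
step 2 [2y] swap r/1=647/18971: DF=(1 − 647/18971·(0.961800))/(1+647/18971) = 9353/10000 ≈ 0.935300
step 3 [3y] zero: DF = P = 2317/2500 ≈ 0.926800
step 4 [4y] swap r/1=763/37476: DF=(1 − 763/37476·(0.961800+0.935300+0.926800))/(1+763/37476) = 9237/10000 ≈ 0.923700
step 5 [5y] zero: DF = P = 9151/10000 ≈ 0.915100
step 6 [6y] swap r/1=924/55703: DF=(1 − 924/55703·(0.961800+0.935300+0.926800+0.923700+0.915100))/(1+924/55703) = 2269/2500 ≈ 0.907600

1 1 4809/5000
2 2 9353/10000
3 3 2317/2500
4 4 9237/10000
5 5 9151/10000
6 6 2269/2500
f(2y,3y) = ((9353/10000)/(2317/2500) − 1)/(1) = 85/9268 ≈ 0.9171%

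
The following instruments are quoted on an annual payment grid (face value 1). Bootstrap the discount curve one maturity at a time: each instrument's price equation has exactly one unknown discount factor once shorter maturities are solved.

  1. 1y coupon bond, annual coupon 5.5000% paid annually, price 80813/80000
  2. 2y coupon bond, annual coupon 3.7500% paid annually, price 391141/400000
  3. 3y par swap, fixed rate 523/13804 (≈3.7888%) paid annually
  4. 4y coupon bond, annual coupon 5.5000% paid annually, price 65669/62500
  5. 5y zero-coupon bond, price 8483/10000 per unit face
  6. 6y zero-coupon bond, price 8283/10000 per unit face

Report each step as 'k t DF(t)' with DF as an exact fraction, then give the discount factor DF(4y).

step 1 [1y] bond c/1=11/200: DF=(80813/80000 − 11/200·(0))/(1+11/200) = 383/400 ≈ 0.957500
step 2 [2y] bond c/1=3/80: DF=(391141/400000 − 3/80·(0.957500))/(1+3/80) = 9079/10000 ≈ 0.907900
step 3 [3y] swap r/1=523/13804: DF=(1 − 523/13804·(0.957500+0.907900))/(1+523/13804) = 4477/5000 ≈ 0.895400
step 4 [4y] bond c/1=11/200: DF=(65669/62500 − 11/200·(0.957500+0.907900+0.895400))/(1+11/200) = 213/250 ≈ 0.852000
step 5 [5y] zero: DF = P = 8483/10000 ≈ 0.848300
step 6 [6y] zero: DF = P = 8283/10000 ≈ 0.828300

1 1 383/400
2 2 9079/10000
3 3 4477/5000
4 4 213/250
5 5 8483/10000
6 6 8283/10000
DF(4y) = 213/250 ≈ 0.852000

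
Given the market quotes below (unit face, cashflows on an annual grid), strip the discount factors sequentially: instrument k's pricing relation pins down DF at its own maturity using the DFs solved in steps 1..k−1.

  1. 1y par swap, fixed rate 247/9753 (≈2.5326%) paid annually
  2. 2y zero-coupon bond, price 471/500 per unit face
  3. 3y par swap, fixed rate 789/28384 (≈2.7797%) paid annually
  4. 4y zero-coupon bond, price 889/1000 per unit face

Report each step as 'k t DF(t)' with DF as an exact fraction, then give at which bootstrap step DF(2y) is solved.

1 1 9753/10000
2 2 471/500
3 3 9211/10000
4 4 889/1000
DF(2y) is solved at step 2

step 1 [1y] swap r/1=247/9753: DF=(1 − 247/9753·(0))/(1+247/9753) = 9753/10000 ≈ 0.975300
step 2 [2y] zero: DF = P = 471/500 ≈ 0.942000
step 3 [3y] swap r/1=789/28384: DF=(1 − 789/28384·(0.975300+0.942000))/(1+789/28384) = 9211/10000 ≈ 0.921100
step 4 [4y] zero: DF = P = 889/1000 ≈ 0.889000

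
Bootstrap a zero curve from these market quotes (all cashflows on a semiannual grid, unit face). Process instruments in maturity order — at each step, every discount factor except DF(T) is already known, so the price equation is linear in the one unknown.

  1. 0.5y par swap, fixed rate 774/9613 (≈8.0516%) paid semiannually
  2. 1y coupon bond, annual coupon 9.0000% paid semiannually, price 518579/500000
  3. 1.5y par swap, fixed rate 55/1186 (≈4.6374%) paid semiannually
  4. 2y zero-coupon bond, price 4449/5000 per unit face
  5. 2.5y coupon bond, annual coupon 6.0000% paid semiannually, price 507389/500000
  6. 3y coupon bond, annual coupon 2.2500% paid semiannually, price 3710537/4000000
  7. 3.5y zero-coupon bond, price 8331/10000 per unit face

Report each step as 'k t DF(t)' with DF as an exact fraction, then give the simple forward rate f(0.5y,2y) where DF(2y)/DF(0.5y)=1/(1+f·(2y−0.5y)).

step 1 [0.5y] swap r/2=387/9613: DF=(1 − 387/9613·(0))/(1+387/9613) = 9613/10000 ≈ 0.961300
step 2 [1y] bond c/2=9/200: DF=(518579/500000 − 9/200·(0.961300))/(1+9/200) = 9511/10000 ≈ 0.951100
step 3 [1.5y] swap r/2=55/2372: DF=(1 − 55/2372·(0.961300+0.951100))/(1+55/2372) = 467/500 ≈ 0.934000
step 4 [2y] zero: DF = P = 4449/5000 ≈ 0.889800
step 5 [2.5y] bond c/2=3/100: DF=(507389/500000 − 3/100·(0.961300+0.951100+0.934000+0.889800))/(1+3/100) = 2191/2500 ≈ 0.876400
step 6 [3y] bond c/2=9/800: DF=(3710537/4000000 − 9/800·(0.961300+0.951100+0.934000+0.889800+0.876400))/(1+9/800) = 433/500 ≈ 0.866000
step 7 [3.5y] zero: DF = P = 8331/10000 ≈ 0.833100

1 1/2 9613/10000
2 1 9511/10000
3 3/2 467/500
4 2 4449/5000
5 5/2 2191/2500
6 3 433/500
7 7/2 8331/10000
f(0.5y,2y) = ((9613/10000)/(4449/5000) − 1)/(3/2) = 715/13347 ≈ 5.3570%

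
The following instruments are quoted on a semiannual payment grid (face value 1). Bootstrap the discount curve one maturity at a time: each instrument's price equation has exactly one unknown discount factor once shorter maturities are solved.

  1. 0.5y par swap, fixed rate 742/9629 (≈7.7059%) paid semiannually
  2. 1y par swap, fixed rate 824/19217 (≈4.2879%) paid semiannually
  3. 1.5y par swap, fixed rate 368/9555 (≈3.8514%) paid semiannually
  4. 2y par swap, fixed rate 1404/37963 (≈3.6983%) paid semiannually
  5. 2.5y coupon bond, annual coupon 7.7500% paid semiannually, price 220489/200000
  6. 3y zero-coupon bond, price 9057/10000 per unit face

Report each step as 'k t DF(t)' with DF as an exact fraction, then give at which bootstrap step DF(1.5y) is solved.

step 1 [0.5y] swap r/2=371/9629: DF=(1 − 371/9629·(0))/(1+371/9629) = 9629/10000 ≈ 0.962900
step 2 [1y] swap r/2=412/19217: DF=(1 − 412/19217·(0.962900))/(1+412/19217) = 2397/2500 ≈ 0.958800
step 3 [1.5y] swap r/2=184/9555: DF=(1 − 184/9555·(0.962900+0.958800))/(1+184/9555) = 1181/1250 ≈ 0.944800
step 4 [2y] swap r/2=702/37963: DF=(1 − 702/37963·(0.962900+0.958800+0.944800))/(1+702/37963) = 4649/5000 ≈ 0.929800
step 5 [2.5y] bond c/2=31/800: DF=(220489/200000 − 31/800·(0.962900+0.958800+0.944800+0.929800))/(1+31/800) = 9197/10000 ≈ 0.919700
step 6 [3y] zero: DF = P = 9057/10000 ≈ 0.905700

1 1/2 9629/10000
2 1 2397/2500
3 3/2 1181/1250
4 2 4649/5000
5 5/2 9197/10000
6 3 9057/10000
DF(1.5y) is solved at step 3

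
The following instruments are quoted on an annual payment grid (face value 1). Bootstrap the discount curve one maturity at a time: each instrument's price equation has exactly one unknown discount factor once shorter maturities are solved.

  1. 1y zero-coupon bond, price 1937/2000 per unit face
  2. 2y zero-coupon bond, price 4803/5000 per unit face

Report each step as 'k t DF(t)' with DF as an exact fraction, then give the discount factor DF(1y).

step 1 [1y] zero: DF = P = 1937/2000 ≈ 0.968500
step 2 [2y] zero: DF = P = 4803/5000 ≈ 0.960600

1 1 1937/2000
2 2 4803/5000
DF(1y) = 1937/2000 ≈ 0.968500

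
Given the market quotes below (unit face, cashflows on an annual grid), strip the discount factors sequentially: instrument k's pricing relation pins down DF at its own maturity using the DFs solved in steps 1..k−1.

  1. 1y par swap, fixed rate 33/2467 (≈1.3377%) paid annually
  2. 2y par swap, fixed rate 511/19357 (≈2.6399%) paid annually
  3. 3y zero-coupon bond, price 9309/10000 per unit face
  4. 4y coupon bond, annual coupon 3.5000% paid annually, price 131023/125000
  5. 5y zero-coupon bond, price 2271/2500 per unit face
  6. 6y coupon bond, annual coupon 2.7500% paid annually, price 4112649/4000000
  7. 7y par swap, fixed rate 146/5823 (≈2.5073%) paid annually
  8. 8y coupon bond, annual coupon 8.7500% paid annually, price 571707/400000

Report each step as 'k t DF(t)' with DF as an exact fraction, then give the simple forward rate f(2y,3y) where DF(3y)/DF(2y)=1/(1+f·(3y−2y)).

1 1 2467/2500
2 2 9489/10000
3 3 9309/10000
4 4 4579/5000
5 5 2271/2500
6 6 8751/10000
7 7 4197/5000
8 8 7989/10000
f(2y,3y) = ((9489/10000)/(9309/10000) − 1)/(1) = 60/3103 ≈ 1.9336%

step 1 [1y] swap r/1=33/2467: DF=(1 − 33/2467·(0))/(1+33/2467) = 2467/2500 ≈ 0.986800
step 2 [2y] swap r/1=511/19357: DF=(1 − 511/19357·(0.986800))/(1+511/19357) = 9489/10000 ≈ 0.948900
step 3 [3y] zero: DF = P = 9309/10000 ≈ 0.930900
step 4 [4y] bond c/1=7/200: DF=(131023/125000 − 7/200·(0.986800+0.948900+0.930900))/(1+7/200) = 4579/5000 ≈ 0.915800
step 5 [5y] zero: DF = P = 2271/2500 ≈ 0.908400
step 6 [6y] bond c/1=11/400: DF=(4112649/4000000 − 11/400·(0.986800+0.948900+0.930900+0.915800+0.908400))/(1+11/400) = 8751/10000 ≈ 0.875100
step 7 [7y] swap r/1=146/5823: DF=(1 − 146/5823·(0.986800+0.948900+0.930900+0.915800+0.908400+0.875100))/(1+146/5823) = 4197/5000 ≈ 0.839400
step 8 [8y] bond c/1=7/80: DF=(571707/400000 − 7/80·(0.986800+0.948900+0.930900+0.915800+0.908400+0.875100+0.839400))/(1+7/80) = 7989/10000 ≈ 0.798900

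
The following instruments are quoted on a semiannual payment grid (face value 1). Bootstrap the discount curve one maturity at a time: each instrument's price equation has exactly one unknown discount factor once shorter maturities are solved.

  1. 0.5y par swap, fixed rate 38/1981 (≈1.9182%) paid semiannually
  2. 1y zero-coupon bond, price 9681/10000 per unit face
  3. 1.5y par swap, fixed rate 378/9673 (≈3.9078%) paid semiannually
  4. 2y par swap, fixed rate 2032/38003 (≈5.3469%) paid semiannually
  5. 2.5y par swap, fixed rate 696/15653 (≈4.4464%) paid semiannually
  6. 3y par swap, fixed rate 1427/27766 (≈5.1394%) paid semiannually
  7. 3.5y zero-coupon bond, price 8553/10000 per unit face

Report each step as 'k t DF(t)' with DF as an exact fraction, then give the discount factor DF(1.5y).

step 1 [0.5y] swap r/2=19/1981: DF=(1 − 19/1981·(0))/(1+19/1981) = 1981/2000 ≈ 0.990500
step 2 [1y] zero: DF = P = 9681/10000 ≈ 0.968100
step 3 [1.5y] swap r/2=189/9673: DF=(1 − 189/9673·(0.990500+0.968100))/(1+189/9673) = 9433/10000 ≈ 0.943300
step 4 [2y] swap r/2=1016/38003: DF=(1 − 1016/38003·(0.990500+0.968100+0.943300))/(1+1016/38003) = 1123/1250 ≈ 0.898400
step 5 [2.5y] swap r/2=348/15653: DF=(1 − 348/15653·(0.990500+0.968100+0.943300+0.898400))/(1+348/15653) = 2239/2500 ≈ 0.895600
step 6 [3y] swap r/2=1427/55532: DF=(1 − 1427/55532·(0.990500+0.968100+0.943300+0.898400+0.895600))/(1+1427/55532) = 8573/10000 ≈ 0.857300
step 7 [3.5y] zero: DF = P = 8553/10000 ≈ 0.855300

1 1/2 1981/2000
2 1 9681/10000
3 3/2 9433/10000
4 2 1123/1250
5 5/2 2239/2500
6 3 8573/10000
7 7/2 8553/10000
DF(1.5y) = 9433/10000 ≈ 0.943300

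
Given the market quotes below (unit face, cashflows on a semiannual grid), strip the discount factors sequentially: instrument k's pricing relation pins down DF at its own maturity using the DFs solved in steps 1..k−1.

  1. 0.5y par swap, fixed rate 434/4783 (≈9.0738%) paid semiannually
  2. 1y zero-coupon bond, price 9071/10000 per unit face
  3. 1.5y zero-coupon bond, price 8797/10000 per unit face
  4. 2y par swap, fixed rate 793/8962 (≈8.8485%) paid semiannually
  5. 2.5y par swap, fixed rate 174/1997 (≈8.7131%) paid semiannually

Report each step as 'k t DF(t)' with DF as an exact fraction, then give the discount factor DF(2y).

1 1/2 4783/5000
2 1 9071/10000
3 3/2 8797/10000
4 2 4207/5000
5 5/2 4043/5000
DF(2y) = 4207/5000 ≈ 0.841400

step 1 [0.5y] swap r/2=217/4783: DF=(1 − 217/4783·(0))/(1+217/4783) = 4783/5000 ≈ 0.956600
step 2 [1y] zero: DF = P = 9071/10000 ≈ 0.907100
step 3 [1.5y] zero: DF = P = 8797/10000 ≈ 0.879700
step 4 [2y] swap r/2=793/17924: DF=(1 − 793/17924·(0.956600+0.907100+0.879700))/(1+793/17924) = 4207/5000 ≈ 0.841400
step 5 [2.5y] swap r/2=87/1997: DF=(1 − 87/1997·(0.956600+0.907100+0.879700+0.841400))/(1+87/1997) = 4043/5000 ≈ 0.808600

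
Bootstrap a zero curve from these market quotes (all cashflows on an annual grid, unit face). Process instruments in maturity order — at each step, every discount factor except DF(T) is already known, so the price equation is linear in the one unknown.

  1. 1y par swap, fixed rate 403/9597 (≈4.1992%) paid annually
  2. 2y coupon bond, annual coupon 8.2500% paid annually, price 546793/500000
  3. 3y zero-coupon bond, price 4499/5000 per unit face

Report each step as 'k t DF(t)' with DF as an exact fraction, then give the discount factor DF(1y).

1 1 9597/10000
2 2 9371/10000
3 3 4499/5000
DF(1y) = 9597/10000 ≈ 0.959700

step 1 [1y] swap r/1=403/9597: DF=(1 − 403/9597·(0))/(1+403/9597) = 9597/10000 ≈ 0.959700
step 2 [2y] bond c/1=33/400: DF=(546793/500000 − 33/400·(0.959700))/(1+33/400) = 9371/10000 ≈ 0.937100
step 3 [3y] zero: DF = P = 4499/5000 ≈ 0.899800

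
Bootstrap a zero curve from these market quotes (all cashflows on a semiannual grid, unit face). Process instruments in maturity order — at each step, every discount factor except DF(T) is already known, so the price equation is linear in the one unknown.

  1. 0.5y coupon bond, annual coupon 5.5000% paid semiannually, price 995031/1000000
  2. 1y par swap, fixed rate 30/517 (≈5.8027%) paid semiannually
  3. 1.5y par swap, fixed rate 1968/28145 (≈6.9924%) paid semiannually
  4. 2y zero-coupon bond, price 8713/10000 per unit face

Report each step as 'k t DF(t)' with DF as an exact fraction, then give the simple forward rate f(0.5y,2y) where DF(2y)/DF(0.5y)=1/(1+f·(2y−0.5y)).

step 1 [0.5y] bond c/2=11/400: DF=(995031/1000000 − 11/400·(0))/(1+11/400) = 2421/2500 ≈ 0.968400
step 2 [1y] swap r/2=15/517: DF=(1 − 15/517·(0.968400))/(1+15/517) = 1889/2000 ≈ 0.944500
step 3 [1.5y] swap r/2=984/28145: DF=(1 − 984/28145·(0.968400+0.944500))/(1+984/28145) = 1127/1250 ≈ 0.901600
step 4 [2y] zero: DF = P = 8713/10000 ≈ 0.871300

1 1/2 2421/2500
2 1 1889/2000
3 3/2 1127/1250
4 2 8713/10000
f(0.5y,2y) = ((2421/2500)/(8713/10000) − 1)/(3/2) = 1942/26139 ≈ 7.4295%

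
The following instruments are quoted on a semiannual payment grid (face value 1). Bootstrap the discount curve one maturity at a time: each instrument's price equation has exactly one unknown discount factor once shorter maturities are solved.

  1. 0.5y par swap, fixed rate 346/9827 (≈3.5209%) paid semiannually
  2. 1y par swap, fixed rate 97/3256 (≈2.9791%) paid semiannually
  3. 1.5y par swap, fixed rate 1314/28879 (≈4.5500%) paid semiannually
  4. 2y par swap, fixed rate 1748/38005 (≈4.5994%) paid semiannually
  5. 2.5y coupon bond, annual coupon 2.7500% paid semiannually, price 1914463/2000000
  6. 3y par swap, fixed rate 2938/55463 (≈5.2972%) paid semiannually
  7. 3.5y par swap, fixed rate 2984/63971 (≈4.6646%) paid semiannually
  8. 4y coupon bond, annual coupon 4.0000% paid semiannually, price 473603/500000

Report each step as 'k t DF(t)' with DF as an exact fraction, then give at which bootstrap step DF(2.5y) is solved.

1 1/2 9827/10000
2 1 9709/10000
3 3/2 9343/10000
4 2 4563/5000
5 5/2 8927/10000
6 3 8531/10000
7 7/2 2127/2500
8 4 502/625
DF(2.5y) is solved at step 5

step 1 [0.5y] swap r/2=173/9827: DF=(1 − 173/9827·(0))/(1+173/9827) = 9827/10000 ≈ 0.982700
step 2 [1y] swap r/2=97/6512: DF=(1 − 97/6512·(0.982700))/(1+97/6512) = 9709/10000 ≈ 0.970900
step 3 [1.5y] swap r/2=657/28879: DF=(1 − 657/28879·(0.982700+0.970900))/(1+657/28879) = 9343/10000 ≈ 0.934300
step 4 [2y] swap r/2=874/38005: DF=(1 − 874/38005·(0.982700+0.970900+0.934300))/(1+874/38005) = 4563/5000 ≈ 0.912600
step 5 [2.5y] bond c/2=11/800: DF=(1914463/2000000 − 11/800·(0.982700+0.970900+0.934300+0.912600))/(1+11/800) = 8927/10000 ≈ 0.892700
step 6 [3y] swap r/2=1469/55463: DF=(1 − 1469/55463·(0.982700+0.970900+0.934300+0.912600+0.892700))/(1+1469/55463) = 8531/10000 ≈ 0.853100
step 7 [3.5y] swap r/2=1492/63971: DF=(1 − 1492/63971·(0.982700+0.970900+0.934300+0.912600+0.892700+0.853100))/(1+1492/63971) = 2127/2500 ≈ 0.850800
step 8 [4y] bond c/2=1/50: DF=(473603/500000 − 1/50·(0.982700+0.970900+0.934300+0.912600+0.892700+0.853100+0.850800))/(1+1/50) = 502/625 ≈ 0.803200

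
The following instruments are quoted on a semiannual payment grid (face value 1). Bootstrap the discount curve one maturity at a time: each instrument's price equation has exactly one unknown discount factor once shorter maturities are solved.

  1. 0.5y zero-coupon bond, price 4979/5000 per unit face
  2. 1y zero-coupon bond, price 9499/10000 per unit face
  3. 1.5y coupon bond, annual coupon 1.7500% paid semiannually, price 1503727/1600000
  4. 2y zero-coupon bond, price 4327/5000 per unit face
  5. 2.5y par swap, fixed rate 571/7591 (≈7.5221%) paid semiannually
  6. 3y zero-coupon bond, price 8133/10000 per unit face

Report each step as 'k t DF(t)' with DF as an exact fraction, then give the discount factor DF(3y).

step 1 [0.5y] zero: DF = P = 4979/5000 ≈ 0.995800
step 2 [1y] zero: DF = P = 9499/10000 ≈ 0.949900
step 3 [1.5y] bond c/2=7/800: DF=(1503727/1600000 − 7/800·(0.995800+0.949900))/(1+7/800) = 2287/2500 ≈ 0.914800
step 4 [2y] zero: DF = P = 4327/5000 ≈ 0.865400
step 5 [2.5y] swap r/2=571/15182: DF=(1 − 571/15182·(0.995800+0.949900+0.914800+0.865400))/(1+571/15182) = 8287/10000 ≈ 0.828700
step 6 [3y] zero: DF = P = 8133/10000 ≈ 0.813300

1 1/2 4979/5000
2 1 9499/10000
3 3/2 2287/2500
4 2 4327/5000
5 5/2 8287/10000
6 3 8133/10000
DF(3y) = 8133/10000 ≈ 0.813300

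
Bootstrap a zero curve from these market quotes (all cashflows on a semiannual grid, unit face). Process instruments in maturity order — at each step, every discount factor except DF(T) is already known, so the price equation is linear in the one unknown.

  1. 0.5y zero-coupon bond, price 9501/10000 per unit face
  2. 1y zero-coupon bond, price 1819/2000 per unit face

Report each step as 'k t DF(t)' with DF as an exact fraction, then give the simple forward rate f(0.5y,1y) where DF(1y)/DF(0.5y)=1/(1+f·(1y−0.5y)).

step 1 [0.5y] zero: DF = P = 9501/10000 ≈ 0.950100
step 2 [1y] zero: DF = P = 1819/2000 ≈ 0.909500

1 1/2 9501/10000
2 1 1819/2000
f(0.5y,1y) = ((9501/10000)/(1819/2000) − 1)/(1/2) = 812/9095 ≈ 8.9280%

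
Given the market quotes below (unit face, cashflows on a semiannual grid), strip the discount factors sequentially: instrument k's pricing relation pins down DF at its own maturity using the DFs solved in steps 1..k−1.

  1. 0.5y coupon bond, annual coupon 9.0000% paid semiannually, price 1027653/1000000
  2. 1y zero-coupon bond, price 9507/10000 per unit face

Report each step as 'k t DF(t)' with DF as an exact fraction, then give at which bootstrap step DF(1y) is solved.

1 1/2 4917/5000
2 1 9507/10000
DF(1y) is solved at step 2

step 1 [0.5y] bond c/2=9/200: DF=(1027653/1000000 − 9/200·(0))/(1+9/200) = 4917/5000 ≈ 0.983400
step 2 [1y] zero: DF = P = 9507/10000 ≈ 0.950700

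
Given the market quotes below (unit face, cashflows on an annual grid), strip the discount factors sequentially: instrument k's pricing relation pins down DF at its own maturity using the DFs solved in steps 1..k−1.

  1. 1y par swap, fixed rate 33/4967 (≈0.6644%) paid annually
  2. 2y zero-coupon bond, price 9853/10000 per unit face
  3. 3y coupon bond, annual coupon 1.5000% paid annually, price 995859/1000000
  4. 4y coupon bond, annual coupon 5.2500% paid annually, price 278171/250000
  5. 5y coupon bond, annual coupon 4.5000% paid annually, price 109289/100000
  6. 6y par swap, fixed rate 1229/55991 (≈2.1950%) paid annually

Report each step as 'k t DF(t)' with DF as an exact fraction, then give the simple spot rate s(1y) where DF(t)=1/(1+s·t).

step 1 [1y] swap r/1=33/4967: DF=(1 − 33/4967·(0))/(1+33/4967) = 4967/5000 ≈ 0.993400
step 2 [2y] zero: DF = P = 9853/10000 ≈ 0.985300
step 3 [3y] bond c/1=3/200: DF=(995859/1000000 − 3/200·(0.993400+0.985300))/(1+3/200) = 9519/10000 ≈ 0.951900
step 4 [4y] bond c/1=21/400: DF=(278171/250000 − 21/400·(0.993400+0.985300+0.951900))/(1+21/400) = 911/1000 ≈ 0.911000
step 5 [5y] bond c/1=9/200: DF=(109289/100000 − 9/200·(0.993400+0.985300+0.951900+0.911000))/(1+9/200) = 2201/2500 ≈ 0.880400
step 6 [6y] swap r/1=1229/55991: DF=(1 − 1229/55991·(0.993400+0.985300+0.951900+0.911000+0.880400))/(1+1229/55991) = 8771/10000 ≈ 0.877100

1 1 4967/5000
2 2 9853/10000
3 3 9519/10000
4 4 911/1000
5 5 2201/2500
6 6 8771/10000
s(1y) = (1/(4967/5000) − 1)/(1) = 33/4967 ≈ 0.6644%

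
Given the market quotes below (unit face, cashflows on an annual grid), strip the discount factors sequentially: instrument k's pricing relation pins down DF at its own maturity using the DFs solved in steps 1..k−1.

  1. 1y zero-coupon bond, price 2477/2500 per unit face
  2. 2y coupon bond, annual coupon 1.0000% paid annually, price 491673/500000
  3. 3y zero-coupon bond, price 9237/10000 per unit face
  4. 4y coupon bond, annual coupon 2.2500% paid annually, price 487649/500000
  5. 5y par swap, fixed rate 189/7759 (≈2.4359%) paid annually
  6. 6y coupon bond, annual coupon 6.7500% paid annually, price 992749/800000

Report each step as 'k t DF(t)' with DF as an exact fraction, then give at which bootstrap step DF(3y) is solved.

step 1 [1y] zero: DF = P = 2477/2500 ≈ 0.990800
step 2 [2y] bond c/1=1/100: DF=(491673/500000 − 1/100·(0.990800))/(1+1/100) = 4819/5000 ≈ 0.963800
step 3 [3y] zero: DF = P = 9237/10000 ≈ 0.923700
step 4 [4y] bond c/1=9/400: DF=(487649/500000 − 9/400·(0.990800+0.963800+0.923700))/(1+9/400) = 1781/2000 ≈ 0.890500
step 5 [5y] swap r/1=189/7759: DF=(1 − 189/7759·(0.990800+0.963800+0.923700+0.890500))/(1+189/7759) = 4433/5000 ≈ 0.886600
step 6 [6y] bond c/1=27/400: DF=(992749/800000 − 27/400·(0.990800+0.963800+0.923700+0.890500+0.886600))/(1+27/400) = 8681/10000 ≈ 0.868100

1 1 2477/2500
2 2 4819/5000
3 3 9237/10000
4 4 1781/2000
5 5 4433/5000
6 6 8681/10000
DF(3y) is solved at step 3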